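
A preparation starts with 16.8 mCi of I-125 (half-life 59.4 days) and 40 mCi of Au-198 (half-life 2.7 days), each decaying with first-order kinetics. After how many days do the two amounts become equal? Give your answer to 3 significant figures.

3.54 days

Set 16.8·(1/2)^(t/59.4) = 40·(1/2)^(t/2.7).
Taking log₂: log₂(16.8/40) = t·(1/59.4 − 1/2.7).
log₂(0.42) = -1.2515; 1/59.4 − 1/2.7 = -0.35354.
t = -1.2515 / -0.35354 ≈ 3.5401 days.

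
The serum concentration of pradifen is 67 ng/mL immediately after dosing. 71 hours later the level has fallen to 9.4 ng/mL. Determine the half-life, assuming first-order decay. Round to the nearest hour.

25 hours

A/A₀ = 9.4/67 ≈ 0.1403.
n = log₂(7.1277) ≈ 2.8334 half-lives elapsed in 71 hours.
t½ = 71/2.8334 ≈ 25.058 hours.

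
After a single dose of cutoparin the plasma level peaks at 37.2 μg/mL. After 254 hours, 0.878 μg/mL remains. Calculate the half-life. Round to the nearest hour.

47 hours

A/A₀ = 0.878/37.2 ≈ 0.023602.
n = log₂(42.369) ≈ 5.4049 half-lives elapsed in 254 hours.
t½ = 254/5.4049 ≈ 46.994 hours.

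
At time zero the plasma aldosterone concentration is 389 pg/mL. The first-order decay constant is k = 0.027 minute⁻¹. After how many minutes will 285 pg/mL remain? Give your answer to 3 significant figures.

11.5 minutes

t½ = ln 2 / k = 0.69315 / 0.027 ≈ 25.672 minutes.
Fraction remaining = 285/389 ≈ 0.73265.
n = log₂(389/285) = ln(1.3649)/ln 2 ≈ 0.44881 half-lives.
t = n × t½ = 0.44881 × 25.672 ≈ 11.522 minutes.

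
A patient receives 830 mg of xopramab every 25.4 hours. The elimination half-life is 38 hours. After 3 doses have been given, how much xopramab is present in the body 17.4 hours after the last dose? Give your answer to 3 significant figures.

1220 mg

The 3 doses were given 68.2, 42.8, 17.4 hours ago.
Total = 830·(1/2)^(68.2/38) + 830·(1/2)^(42.8/38) + 830·(1/2)^(17.4/38)
      = 239.23 + 380.21 + 604.28 ≈ 1223.7 mg.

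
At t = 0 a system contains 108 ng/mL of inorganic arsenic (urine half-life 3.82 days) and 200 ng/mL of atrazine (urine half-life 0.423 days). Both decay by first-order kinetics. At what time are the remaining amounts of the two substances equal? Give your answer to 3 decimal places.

Set 108·(1/2)^(t/3.82) = 200·(1/2)^(t/0.423).
Taking log₂: log₂(108/200) = t·(1/3.82 − 1/0.423).
log₂(0.54) = -0.88897; 1/3.82 − 1/0.423 = -2.1023.
t = -0.88897 / -2.1023 ≈ 0.42286 days.

0.423 days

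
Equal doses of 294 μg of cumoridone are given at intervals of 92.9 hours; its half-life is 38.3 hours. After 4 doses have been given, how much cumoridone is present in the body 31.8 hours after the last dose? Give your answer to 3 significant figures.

The 4 doses were given 310.5, 217.6, 124.7, 31.8 hours ago.
Total = 294·(1/2)^(310.5/38.3) + 294·(1/2)^(217.6/38.3) + 294·(1/2)^(124.7/38.3) + 294·(1/2)^(31.8/38.3)
      = 1.0663 + 5.7287 + 30.777 + 165.35 ≈ 202.92 μg.

203 μg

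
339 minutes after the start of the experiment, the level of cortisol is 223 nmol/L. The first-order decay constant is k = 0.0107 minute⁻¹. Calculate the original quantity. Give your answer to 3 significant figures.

8390 nmol/L

t½ = ln 2 / k = 0.69315 / 0.0107 ≈ 64.78 minutes.
Number of half-lives elapsed: n = 339/64.78 ≈ 5.2331.
A₀ = A × 2^n = 223 × 2^5.2331 = 223 × 37.611 ≈ 8387.3 nmol/L.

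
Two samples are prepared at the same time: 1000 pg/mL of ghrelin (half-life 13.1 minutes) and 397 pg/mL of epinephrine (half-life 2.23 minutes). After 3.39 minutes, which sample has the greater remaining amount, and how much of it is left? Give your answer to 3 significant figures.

ghrelin, 836 pg/mL

ghrelin: 1000 × (1/2)^0.25878 ≈ 835.8 pg/mL.
epinephrine: 397 × (1/2)^1.5202 ≈ 138.41 pg/mL.
Ghrelin has more remaining, at ≈ 835.8 pg/mL.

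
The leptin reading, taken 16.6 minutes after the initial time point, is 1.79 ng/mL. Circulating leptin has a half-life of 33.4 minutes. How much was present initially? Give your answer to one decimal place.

Number of half-lives elapsed: n = 16.6/33.4 ≈ 0.49701.
A₀ = A × 2^n = 1.79 × 2^0.49701 = 1.79 × 1.4113 ≈ 2.5262 ng/mL.

2.5 ng/mL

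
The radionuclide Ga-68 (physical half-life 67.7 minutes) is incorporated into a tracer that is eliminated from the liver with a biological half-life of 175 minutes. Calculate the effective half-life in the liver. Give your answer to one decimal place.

1/t_eff = 1/t_phys + 1/t_biol = 1/67.7 + 1/175 = 0.020485 per minute.
t_eff = 67.7 × 175 / (67.7 + 175) ≈ 48.815 minutes.

48.8 minutes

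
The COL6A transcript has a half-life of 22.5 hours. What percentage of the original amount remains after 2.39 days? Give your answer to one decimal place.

2.39 days = 57.36 hours.
n = 57.36/22.5 ≈ 2.5493 half-lives.
Fraction remaining = (1/2)^2.5493 ≈ 0.17083, i.e. 17.083%.

17.1%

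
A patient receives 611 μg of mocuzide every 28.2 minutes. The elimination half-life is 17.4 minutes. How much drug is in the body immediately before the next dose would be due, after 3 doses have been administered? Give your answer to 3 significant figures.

284 μg

The 3 doses were given 84.6, 56.4, 28.2 minutes ago.
Total = 611·(1/2)^(84.6/17.4) + 611·(1/2)^(56.4/17.4) + 611·(1/2)^(28.2/17.4)
      = 21.009 + 64.608 + 198.68 ≈ 284.3 μg.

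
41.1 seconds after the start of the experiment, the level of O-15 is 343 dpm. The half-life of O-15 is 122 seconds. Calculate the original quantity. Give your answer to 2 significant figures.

Number of half-lives elapsed: n = 41.1/122 ≈ 0.33689.
A₀ = A × 2^n = 343 × 2^0.33689 = 343 × 1.263 ≈ 433.22 dpm.

430 dpm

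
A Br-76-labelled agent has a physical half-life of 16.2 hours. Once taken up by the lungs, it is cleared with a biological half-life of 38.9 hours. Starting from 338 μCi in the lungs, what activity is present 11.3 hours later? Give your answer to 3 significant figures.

1/t_eff = 1/t_phys + 1/t_biol = 1/16.2 + 1/38.9 = 0.087435 per hour.
t_eff = 16.2 × 38.9 / (16.2 + 38.9) ≈ 11.437 hours.
Remaining = 338 × (1/2)^(11.3/11.437) = 338 × (1/2)^0.98802 ≈ 170.41 μCi.

170 μCi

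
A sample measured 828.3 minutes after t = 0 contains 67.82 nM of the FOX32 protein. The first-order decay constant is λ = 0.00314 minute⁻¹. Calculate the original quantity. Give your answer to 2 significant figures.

t½ = ln 2 / λ = 0.69315 / 0.00314 ≈ 220.75 minutes.
Number of half-lives elapsed: n = 828.3/220.75 ≈ 3.7523.
A₀ = A × 2^n = 67.82 × 2^3.7523 = 67.82 × 13.475 ≈ 913.9 nM.

910 nM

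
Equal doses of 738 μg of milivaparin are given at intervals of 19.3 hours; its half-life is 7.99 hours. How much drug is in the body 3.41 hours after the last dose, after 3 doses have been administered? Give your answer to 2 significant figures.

670 μg

The 3 doses were given 42.01, 22.71, 3.41 hours ago.
Total = 738·(1/2)^(42.01/7.99) + 738·(1/2)^(22.71/7.99) + 738·(1/2)^(3.41/7.99)
      = 19.288 + 102.91 + 549.01 ≈ 671.21 μg.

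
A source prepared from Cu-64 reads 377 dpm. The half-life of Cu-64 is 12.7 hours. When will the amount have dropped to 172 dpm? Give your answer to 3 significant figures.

Fraction remaining = 172/377 ≈ 0.45623.
n = log₂(377/172) = ln(2.1919)/ln 2 ≈ 1.1322 half-lives.
t = n × t½ = 1.1322 × 12.7 ≈ 14.378 hours.

14.4 hours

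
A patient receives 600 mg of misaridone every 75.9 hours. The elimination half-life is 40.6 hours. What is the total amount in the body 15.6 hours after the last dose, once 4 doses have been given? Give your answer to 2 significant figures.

The 4 doses were given 243.3, 167.4, 91.5, 15.6 hours ago.
Total = 600·(1/2)^(243.3/40.6) + 600·(1/2)^(167.4/40.6) + 600·(1/2)^(91.5/40.6) + 600·(1/2)^(15.6/40.6)
      = 9.4231 + 34.432 + 125.81 + 459.71 ≈ 629.38 mg.

630 mg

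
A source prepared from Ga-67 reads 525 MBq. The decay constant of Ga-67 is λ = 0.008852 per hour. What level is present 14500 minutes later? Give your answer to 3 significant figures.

61.8 MBq

t½ = ln 2 / λ = 0.69315 / 0.008852 ≈ 78.304 hours.
Convert the elapsed time: 14500 minutes = 241.667 hours.
Number of half-lives: n = 241.667/78.304 ≈ 3.0863.
Remaining = 525 × (1/2)^3.0863 = 525 × 0.11775 ≈ 61.816 MBq.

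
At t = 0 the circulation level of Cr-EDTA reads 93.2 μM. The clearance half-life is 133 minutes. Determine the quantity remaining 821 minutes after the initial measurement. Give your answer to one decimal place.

1.3 μM

Number of half-lives: n = 821/133 ≈ 6.1729.
Remaining = 93.2 × (1/2)^6.1729 = 93.2 × 0.01386 ≈ 1.2917 μM.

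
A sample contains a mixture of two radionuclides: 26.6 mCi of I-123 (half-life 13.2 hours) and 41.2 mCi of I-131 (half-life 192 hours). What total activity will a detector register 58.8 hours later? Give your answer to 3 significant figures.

34.5 mCi

I-123: 26.6 × (1/2)^(58.8/13.2) = 26.6 × (1/2)^4.4545 ≈ 1.2132 mCi.
I-131: 41.2 × (1/2)^(58.8/192) = 41.2 × (1/2)^0.30625 ≈ 33.32 mCi.
Total = 1.2132 + 33.32 ≈ 34.533 mCi.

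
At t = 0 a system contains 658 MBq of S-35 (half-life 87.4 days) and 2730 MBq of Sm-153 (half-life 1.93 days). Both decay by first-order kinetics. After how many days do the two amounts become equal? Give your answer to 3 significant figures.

Set 658·(1/2)^(t/87.4) = 2730·(1/2)^(t/1.93).
Taking log₂: log₂(658/2730) = t·(1/87.4 − 1/1.93).
log₂(0.24103) = -2.0527; 1/87.4 − 1/1.93 = -0.50669.
t = -2.0527 / -0.50669 ≈ 4.0513 days.

4.05 days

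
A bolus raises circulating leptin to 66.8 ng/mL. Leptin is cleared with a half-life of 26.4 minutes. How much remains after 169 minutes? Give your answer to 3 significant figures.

Number of half-lives: n = 169/26.4 ≈ 6.4015.
Remaining = 66.8 × (1/2)^6.4015 = 66.8 × 0.011829 ≈ 0.79018 ng/mL.

0.790 ng/mL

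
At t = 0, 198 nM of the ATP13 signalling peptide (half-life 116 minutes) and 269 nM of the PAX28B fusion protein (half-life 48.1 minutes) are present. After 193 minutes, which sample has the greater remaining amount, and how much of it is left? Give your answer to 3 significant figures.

ATP13 signalling peptide: 198 × (1/2)^1.6638 ≈ 62.49 nM.
PAX28B fusion protein: 269 × (1/2)^4.0125 ≈ 16.668 nM.
ATP13 signalling peptide has more remaining, at ≈ 62.49 nM.

ATP13 signalling peptide, 62.5 nM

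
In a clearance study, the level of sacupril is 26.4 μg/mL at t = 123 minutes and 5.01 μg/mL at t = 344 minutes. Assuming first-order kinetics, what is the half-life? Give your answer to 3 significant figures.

92.2 minutes

Over Δt = 344 − 123 = 221 minutes, the level fell by a factor of 26.4/5.01 ≈ 5.2695.
n = log₂(5.2695) ≈ 2.3977 half-lives, so t½ = 221/2.3977 ≈ 92.173 minutes.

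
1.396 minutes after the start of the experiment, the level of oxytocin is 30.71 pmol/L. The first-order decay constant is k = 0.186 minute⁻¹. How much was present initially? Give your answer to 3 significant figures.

t½ = ln 2 / k = 0.69315 / 0.186 ≈ 3.7266 minutes.
Number of half-lives elapsed: n = 1.396/3.7266 ≈ 0.3746.
A₀ = A × 2^n = 30.71 × 2^0.3746 = 30.71 × 1.2965 ≈ 39.815 pmol/L.

39.8 pmol/L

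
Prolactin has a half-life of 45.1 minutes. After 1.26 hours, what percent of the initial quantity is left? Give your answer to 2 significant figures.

1.26 hours = 75.6 minutes.
n = 75.6/45.1 ≈ 1.6763 half-lives.
Fraction remaining = (1/2)^1.6763 ≈ 0.31289, i.e. 31.289%.

31%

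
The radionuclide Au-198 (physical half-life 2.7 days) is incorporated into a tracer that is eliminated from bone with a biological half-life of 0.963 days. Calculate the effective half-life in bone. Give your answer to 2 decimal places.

0.71 days

1/t_eff = 1/t_phys + 1/t_biol = 1/2.7 + 1/0.963 = 1.4088 per day.
t_eff = 2.7 × 0.963 / (2.7 + 0.963) ≈ 0.70983 days.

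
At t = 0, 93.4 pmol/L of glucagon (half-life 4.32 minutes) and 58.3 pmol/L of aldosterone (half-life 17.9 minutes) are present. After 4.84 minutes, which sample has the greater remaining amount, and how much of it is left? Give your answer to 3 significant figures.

glucagon: 93.4 × (1/2)^1.1204 ≈ 42.962 pmol/L.
aldosterone: 58.3 × (1/2)^0.27039 ≈ 48.336 pmol/L.
Aldosterone has more remaining, at ≈ 48.336 pmol/L.

aldosterone, 48.3 pmol/L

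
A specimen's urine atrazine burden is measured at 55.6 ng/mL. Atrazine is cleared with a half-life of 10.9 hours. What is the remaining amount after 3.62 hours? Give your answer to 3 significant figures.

44.2 ng/mL

Number of half-lives: n = 3.62/10.9 ≈ 0.33211.
Remaining = 55.6 × (1/2)^0.33211 = 55.6 × 0.79437 ≈ 44.167 ng/mL.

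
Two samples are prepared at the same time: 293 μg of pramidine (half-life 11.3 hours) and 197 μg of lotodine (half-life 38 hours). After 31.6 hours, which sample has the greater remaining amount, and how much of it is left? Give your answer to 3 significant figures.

lotodine, 111 μg

pramidine: 293 × (1/2)^2.7965 ≈ 42.174 μg.
lotodine: 197 × (1/2)^0.83158 ≈ 110.7 μg.
Lotodine has more remaining, at ≈ 110.7 μg.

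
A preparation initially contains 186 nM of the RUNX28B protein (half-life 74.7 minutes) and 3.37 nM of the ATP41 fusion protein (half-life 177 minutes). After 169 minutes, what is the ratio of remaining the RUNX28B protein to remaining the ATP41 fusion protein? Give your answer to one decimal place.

22.3

RUNX28B protein: 186 × (1/2)^(169/74.7) = 186 × (1/2)^2.2624 ≈ 38.768 nM.
ATP41 fusion protein: 3.37 × (1/2)^(169/177) = 3.37 × (1/2)^0.9548 ≈ 1.7386 nM.
Ratio ≈ 38.768 / 1.7386 ≈ 22.298.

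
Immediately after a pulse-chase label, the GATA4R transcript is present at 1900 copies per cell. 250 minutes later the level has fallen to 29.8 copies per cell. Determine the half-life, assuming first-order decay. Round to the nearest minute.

42 minutes

A/A₀ = 29.8/1900 ≈ 0.015684.
n = log₂(63.758) ≈ 5.9945 half-lives elapsed in 250 minutes.
t½ = 250/5.9945 ≈ 41.705 minutes.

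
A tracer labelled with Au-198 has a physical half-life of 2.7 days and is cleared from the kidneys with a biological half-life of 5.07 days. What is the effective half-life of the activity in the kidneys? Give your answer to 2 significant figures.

1/t_eff = 1/t_phys + 1/t_biol = 1/2.7 + 1/5.07 = 0.56761 per day.
t_eff = 2.7 × 5.07 / (2.7 + 5.07) ≈ 1.7618 days.

1.8 days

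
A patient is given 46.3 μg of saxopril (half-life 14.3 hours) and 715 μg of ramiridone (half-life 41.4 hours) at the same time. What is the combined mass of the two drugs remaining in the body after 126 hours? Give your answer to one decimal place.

86.8 μg

saxopril: 46.3 × (1/2)^(126/14.3) = 46.3 × (1/2)^8.8112 ≈ 0.10307 μg.
ramiridone: 715 × (1/2)^(126/41.4) = 715 × (1/2)^3.0435 ≈ 86.722 μg.
Total = 0.10307 + 86.722 ≈ 86.825 μg.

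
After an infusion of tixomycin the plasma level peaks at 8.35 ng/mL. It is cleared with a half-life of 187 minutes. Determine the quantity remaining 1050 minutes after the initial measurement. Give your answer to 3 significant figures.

Number of half-lives: n = 1050/187 ≈ 5.615.
Remaining = 8.35 × (1/2)^5.615 = 8.35 × 0.020404 ≈ 0.17038 ng/mL.

0.170 ng/mL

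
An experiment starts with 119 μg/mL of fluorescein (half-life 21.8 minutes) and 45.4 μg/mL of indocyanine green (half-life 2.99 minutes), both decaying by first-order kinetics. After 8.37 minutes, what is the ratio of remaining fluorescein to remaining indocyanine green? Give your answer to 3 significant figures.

14.0

fluorescein: 119 × (1/2)^(8.37/21.8) = 119 × (1/2)^0.38394 ≈ 91.194 μg/mL.
indocyanine green: 45.4 × (1/2)^(8.37/2.99) = 45.4 × (1/2)^2.7993 ≈ 6.5219 μg/mL.
Ratio ≈ 91.194 / 6.5219 ≈ 13.983.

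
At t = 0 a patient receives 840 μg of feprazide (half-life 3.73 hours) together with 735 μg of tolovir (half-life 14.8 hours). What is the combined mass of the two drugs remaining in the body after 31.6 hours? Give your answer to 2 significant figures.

170 μg

feprazide: 840 × (1/2)^(31.6/3.73) = 840 × (1/2)^8.4718 ≈ 2.3659 μg.
tolovir: 735 × (1/2)^(31.6/14.8) = 735 × (1/2)^2.1351 ≈ 167.32 μg.
Total = 2.3659 + 167.32 ≈ 169.69 μg.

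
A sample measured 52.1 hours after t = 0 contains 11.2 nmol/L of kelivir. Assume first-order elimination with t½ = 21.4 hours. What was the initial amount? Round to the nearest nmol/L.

Number of half-lives elapsed: n = 52.1/21.4 ≈ 2.4346.
A₀ = A × 2^n = 11.2 × 2^2.4346 = 11.2 × 5.4061 ≈ 60.548 nmol/L.

61 nmol/L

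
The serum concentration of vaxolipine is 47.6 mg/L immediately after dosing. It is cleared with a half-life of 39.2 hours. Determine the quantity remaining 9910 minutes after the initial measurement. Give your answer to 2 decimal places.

2.57 mg/L

Convert the elapsed time: 9910 minutes = 165.167 hours.
Number of half-lives: n = 165.167/39.2 ≈ 4.2134.
Remaining = 47.6 × (1/2)^4.2134 = 47.6 × 0.053905 ≈ 2.5659 mg/L.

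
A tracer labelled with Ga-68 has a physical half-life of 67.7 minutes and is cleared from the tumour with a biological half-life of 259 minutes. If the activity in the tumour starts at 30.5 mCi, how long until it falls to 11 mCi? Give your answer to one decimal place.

79.0 minutes

1/t_eff = 1/t_phys + 1/t_biol = 1/67.7 + 1/259 = 0.018632 per minute.
t_eff = 67.7 × 259 / (67.7 + 259) ≈ 53.671 minutes.
n = log₂(30.5/11) ≈ 1.4713; t = 1.4713 × 53.671 ≈ 78.966 minutes.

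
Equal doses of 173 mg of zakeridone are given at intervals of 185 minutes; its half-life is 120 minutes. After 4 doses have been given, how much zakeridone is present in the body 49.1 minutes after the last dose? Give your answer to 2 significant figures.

The 4 doses were given 604.1, 419.1, 234.1, 49.1 minutes ago.
Total = 173·(1/2)^(604.1/120) + 173·(1/2)^(419.1/120) + 173·(1/2)^(234.1/120) + 173·(1/2)^(49.1/120)
      = 5.2797 + 15.371 + 44.749 + 130.28 ≈ 195.68 mg.

200 mg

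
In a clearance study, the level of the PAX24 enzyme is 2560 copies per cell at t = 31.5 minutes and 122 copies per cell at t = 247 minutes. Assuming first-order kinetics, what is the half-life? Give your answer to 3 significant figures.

Over Δt = 247 − 31.5 = 215.5 minutes, the level fell by a factor of 2560/122 ≈ 20.984.
n = log₂(20.984) ≈ 4.3912 half-lives, so t½ = 215.5/4.3912 ≈ 49.076 minutes.

49.1 minutes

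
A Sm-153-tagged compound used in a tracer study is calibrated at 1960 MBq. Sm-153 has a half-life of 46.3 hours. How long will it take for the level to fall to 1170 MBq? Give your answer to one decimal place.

Fraction remaining = 1170/1960 ≈ 0.59694.
n = log₂(1960/1170) = ln(1.6752)/ln 2 ≈ 0.74435 half-lives.
t = n × t½ = 0.74435 × 46.3 ≈ 34.463 hours.

34.5 hours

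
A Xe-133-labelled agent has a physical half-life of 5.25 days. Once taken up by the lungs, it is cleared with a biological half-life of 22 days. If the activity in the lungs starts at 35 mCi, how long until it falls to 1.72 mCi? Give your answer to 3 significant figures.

1/t_eff = 1/t_phys + 1/t_biol = 1/5.25 + 1/22 = 0.23593 per day.
t_eff = 5.25 × 22 / (5.25 + 22) ≈ 4.2385 days.
n = log₂(35/1.72) ≈ 4.3469; t = 4.3469 × 4.2385 ≈ 18.424 days.

18.4 days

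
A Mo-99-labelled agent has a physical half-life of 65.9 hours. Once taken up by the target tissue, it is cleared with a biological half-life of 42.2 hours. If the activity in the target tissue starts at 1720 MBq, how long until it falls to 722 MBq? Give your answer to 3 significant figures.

1/t_eff = 1/t_phys + 1/t_biol = 1/65.9 + 1/42.2 = 0.038871 per hour.
t_eff = 65.9 × 42.2 / (65.9 + 42.2) ≈ 25.726 hours.
n = log₂(1720/722) ≈ 1.2523; t = 1.2523 × 25.726 ≈ 32.218 hours.

32.2 hours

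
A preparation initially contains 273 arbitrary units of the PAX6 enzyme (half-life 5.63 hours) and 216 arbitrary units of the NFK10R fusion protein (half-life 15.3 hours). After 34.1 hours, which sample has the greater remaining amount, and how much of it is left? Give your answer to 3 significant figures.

PAX6 enzyme: 273 × (1/2)^6.0568 ≈ 4.1008 arbitrary units.
NFK10R fusion protein: 216 × (1/2)^2.2288 ≈ 46.082 arbitrary units.
NFK10R fusion protein has more remaining, at ≈ 46.082 arbitrary units.

NFK10R fusion protein, 46.1 arbitrary units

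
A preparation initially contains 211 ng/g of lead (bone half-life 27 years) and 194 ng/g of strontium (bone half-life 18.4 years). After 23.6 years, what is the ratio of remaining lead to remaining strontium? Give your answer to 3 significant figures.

lead: 211 × (1/2)^(23.6/27) = 211 × (1/2)^0.87407 ≈ 115.12 ng/g.
strontium: 194 × (1/2)^(23.6/18.4) = 194 × (1/2)^1.2826 ≈ 79.744 ng/g.
Ratio ≈ 115.12 / 79.744 ≈ 1.4436.

1.44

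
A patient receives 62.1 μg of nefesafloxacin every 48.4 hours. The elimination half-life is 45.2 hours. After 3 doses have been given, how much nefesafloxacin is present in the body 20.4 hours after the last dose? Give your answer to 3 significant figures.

The 3 doses were given 117.2, 68.8, 20.4 hours ago.
Total = 62.1·(1/2)^(117.2/45.2) + 62.1·(1/2)^(68.8/45.2) + 62.1·(1/2)^(20.4/45.2)
      = 10.293 + 21.622 + 45.418 ≈ 77.333 μg.

77.3 μg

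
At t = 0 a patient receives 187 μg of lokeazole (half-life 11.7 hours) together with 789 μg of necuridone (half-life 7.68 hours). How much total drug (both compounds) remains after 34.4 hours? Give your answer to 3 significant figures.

59.7 μg

lokeazole: 187 × (1/2)^(34.4/11.7) = 187 × (1/2)^2.9402 ≈ 24.365 μg.
necuridone: 789 × (1/2)^(34.4/7.68) = 789 × (1/2)^4.4792 ≈ 35.376 μg.
Total = 24.365 + 35.376 ≈ 59.741 μg.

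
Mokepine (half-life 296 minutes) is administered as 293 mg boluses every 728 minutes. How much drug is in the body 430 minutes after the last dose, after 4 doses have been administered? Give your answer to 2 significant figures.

The 4 doses were given 2614, 1886, 1158, 430 minutes ago.
Total = 293·(1/2)^(2614/296) + 293·(1/2)^(1886/296) + 293·(1/2)^(1158/296) + 293·(1/2)^(430/296)
      = 0.64335 + 3.5385 + 19.462 + 107.04 ≈ 130.69 mg.

130 mg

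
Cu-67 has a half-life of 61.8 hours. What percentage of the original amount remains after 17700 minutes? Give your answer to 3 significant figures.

3.66%

17700 minutes = 295 hours.
n = 295/61.8 ≈ 4.7735 half-lives.
Fraction remaining = (1/2)^4.7735 ≈ 0.036563, i.e. 3.6563%.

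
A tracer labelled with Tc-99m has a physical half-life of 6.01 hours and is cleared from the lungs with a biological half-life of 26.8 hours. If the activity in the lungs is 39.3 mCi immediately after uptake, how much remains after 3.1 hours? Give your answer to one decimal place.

25.4 mCi

1/t_eff = 1/t_phys + 1/t_biol = 1/6.01 + 1/26.8 = 0.2037 per hour.
t_eff = 6.01 × 26.8 / (6.01 + 26.8) ≈ 4.9091 hours.
Remaining = 39.3 × (1/2)^(3.1/4.9091) = 39.3 × (1/2)^0.63148 ≈ 25.369 mCi.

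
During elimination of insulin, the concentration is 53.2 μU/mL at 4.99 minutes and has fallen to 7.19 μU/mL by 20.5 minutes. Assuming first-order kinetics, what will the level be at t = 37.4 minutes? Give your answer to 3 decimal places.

Over Δt = 20.5 − 4.99 = 15.51 minutes, the level fell by a factor of 53.2/7.19 ≈ 7.3992.
n = log₂(7.3992) ≈ 2.8874 half-lives, so t½ = 15.51/2.8874 ≈ 5.3717 minutes.
From t = 20.5 to t = 37.4: 7.19 × (1/2)^((37.4−20.5)/5.3717) ≈ 0.81218 μU/mL.

0.812 μU/mL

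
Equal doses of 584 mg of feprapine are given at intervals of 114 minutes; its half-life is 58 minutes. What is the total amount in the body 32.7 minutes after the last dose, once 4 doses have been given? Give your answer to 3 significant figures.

The 4 doses were given 374.7, 260.7, 146.7, 32.7 minutes ago.
Total = 584·(1/2)^(374.7/58) + 584·(1/2)^(260.7/58) + 584·(1/2)^(146.7/58) + 584·(1/2)^(32.7/58)
      = 6.6322 + 25.902 + 101.16 + 395.09 ≈ 528.78 mg.

529 mg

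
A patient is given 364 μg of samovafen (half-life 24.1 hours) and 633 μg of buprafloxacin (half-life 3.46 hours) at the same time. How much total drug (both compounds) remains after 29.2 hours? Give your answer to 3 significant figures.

samovafen: 364 × (1/2)^(29.2/24.1) = 364 × (1/2)^1.2116 ≈ 157.17 μg.
buprafloxacin: 633 × (1/2)^(29.2/3.46) = 633 × (1/2)^8.4393 ≈ 1.8236 μg.
Total = 157.17 + 1.8236 ≈ 158.99 μg.

159 μg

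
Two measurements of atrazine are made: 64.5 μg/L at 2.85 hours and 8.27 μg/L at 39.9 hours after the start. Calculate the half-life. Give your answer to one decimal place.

12.5 hours

Over Δt = 39.9 − 2.85 = 37.05 hours, the level fell by a factor of 64.5/8.27 ≈ 7.7993.
n = log₂(7.7993) ≈ 2.9633 half-lives, so t½ = 37.05/2.9633 ≈ 12.503 hours.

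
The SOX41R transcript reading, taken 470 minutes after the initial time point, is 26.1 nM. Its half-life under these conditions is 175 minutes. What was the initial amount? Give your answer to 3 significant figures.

Number of half-lives elapsed: n = 470/175 ≈ 2.6857.
A₀ = A × 2^n = 26.1 × 2^2.6857 = 26.1 × 6.434 ≈ 167.93 nM.

168 nM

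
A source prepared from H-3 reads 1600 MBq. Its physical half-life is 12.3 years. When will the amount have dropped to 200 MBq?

200/1600 = 1/8, so 3 half-lives have elapsed.
t = 3 × 12.3 = 36.9 years.

36.9 years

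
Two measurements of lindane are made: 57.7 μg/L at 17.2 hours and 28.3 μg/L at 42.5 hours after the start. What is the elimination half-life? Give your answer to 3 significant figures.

Over Δt = 42.5 − 17.2 = 25.3 hours, the level fell by a factor of 57.7/28.3 ≈ 2.0389.
n = log₂(2.0389) ≈ 1.0278 half-lives, so t½ = 25.3/1.0278 ≈ 24.616 hours.

24.6 hours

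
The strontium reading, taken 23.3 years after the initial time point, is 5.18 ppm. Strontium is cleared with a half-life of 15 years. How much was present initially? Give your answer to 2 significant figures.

Number of half-lives elapsed: n = 23.3/15 ≈ 1.5533.
A₀ = A × 2^n = 5.18 × 2^1.5533 = 5.18 × 2.9349 ≈ 15.203 ppm.

15 ppm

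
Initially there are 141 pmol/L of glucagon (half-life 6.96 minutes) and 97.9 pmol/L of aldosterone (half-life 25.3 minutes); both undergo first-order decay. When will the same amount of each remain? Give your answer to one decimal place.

Set 141·(1/2)^(t/6.96) = 97.9·(1/2)^(t/25.3).
Taking log₂: log₂(141/97.9) = t·(1/6.96 − 1/25.3).
log₂(1.4402) = 0.52631; 1/6.96 − 1/25.3 = 0.10415.
t = 0.52631 / 0.10415 ≈ 5.0533 minutes.

5.1 minutes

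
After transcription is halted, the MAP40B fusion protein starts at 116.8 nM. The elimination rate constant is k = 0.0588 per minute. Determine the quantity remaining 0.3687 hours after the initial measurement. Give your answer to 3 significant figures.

31.8 nM

t½ = ln 2 / k = 0.69315 / 0.0588 ≈ 11.788 minutes.
Convert the elapsed time: 0.3687 hours = 22.122 minutes.
Number of half-lives: n = 22.122/11.788 ≈ 1.8766.
Remaining = 116.8 × (1/2)^1.8766 = 116.8 × 0.27232 ≈ 31.807 nM.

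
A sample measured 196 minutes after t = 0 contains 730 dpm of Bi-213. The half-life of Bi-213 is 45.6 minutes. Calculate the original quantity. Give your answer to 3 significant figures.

Number of half-lives elapsed: n = 196/45.6 ≈ 4.2982.
A₀ = A × 2^n = 730 × 2^4.2982 = 730 × 19.674 ≈ 14362 dpm.

14400 dpm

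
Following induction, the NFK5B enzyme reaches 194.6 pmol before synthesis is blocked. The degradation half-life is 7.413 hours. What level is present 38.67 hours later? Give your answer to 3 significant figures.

5.23 pmol

Number of half-lives: n = 38.67/7.413 ≈ 5.2165.
Remaining = 194.6 × (1/2)^5.2165 = 194.6 × 0.026895 ≈ 5.2338 pmol.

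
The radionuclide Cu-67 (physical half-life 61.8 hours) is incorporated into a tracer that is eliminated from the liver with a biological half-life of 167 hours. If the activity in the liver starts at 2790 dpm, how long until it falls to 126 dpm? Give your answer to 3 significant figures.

1/t_eff = 1/t_phys + 1/t_biol = 1/61.8 + 1/167 = 0.022169 per hour.
t_eff = 61.8 × 167 / (61.8 + 167) ≈ 45.108 hours.
n = log₂(2790/126) ≈ 4.4688; t = 4.4688 × 45.108 ≈ 201.58 hours.

202 hours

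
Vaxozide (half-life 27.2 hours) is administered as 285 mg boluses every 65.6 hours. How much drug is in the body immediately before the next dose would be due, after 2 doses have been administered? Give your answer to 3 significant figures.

The 2 doses were given 131.2, 65.6 hours ago.
Total = 285·(1/2)^(131.2/27.2) + 285·(1/2)^(65.6/27.2)
      = 10.065 + 53.559 ≈ 63.624 mg.

63.6 mg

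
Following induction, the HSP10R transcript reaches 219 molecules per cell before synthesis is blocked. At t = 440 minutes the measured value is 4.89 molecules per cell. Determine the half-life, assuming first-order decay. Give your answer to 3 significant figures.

80.2 minutes

A/A₀ = 4.89/219 ≈ 0.022329.
n = log₂(44.785) ≈ 5.485 half-lives elapsed in 440 minutes.
t½ = 440/5.485 ≈ 80.219 minutes.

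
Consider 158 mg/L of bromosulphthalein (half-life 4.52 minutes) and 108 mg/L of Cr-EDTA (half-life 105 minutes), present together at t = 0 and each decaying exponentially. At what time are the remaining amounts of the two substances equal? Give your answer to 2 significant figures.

2.6 minutes

Set 158·(1/2)^(t/4.52) = 108·(1/2)^(t/105).
Taking log₂: log₂(158/108) = t·(1/4.52 − 1/105).
log₂(1.463) = 0.54889; 1/4.52 − 1/105 = 0.21172.
t = 0.54889 / 0.21172 ≈ 2.5926 minutes.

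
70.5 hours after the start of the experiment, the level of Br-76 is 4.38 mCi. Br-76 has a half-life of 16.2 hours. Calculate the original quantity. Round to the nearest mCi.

89 mCi

Number of half-lives elapsed: n = 70.5/16.2 ≈ 4.3519.
A₀ = A × 2^n = 4.38 × 2^4.3519 = 4.38 × 20.419 ≈ 89.436 mCi.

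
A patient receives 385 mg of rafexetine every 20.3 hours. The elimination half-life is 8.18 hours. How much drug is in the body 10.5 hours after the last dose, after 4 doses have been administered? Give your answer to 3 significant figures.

The 4 doses were given 71.4, 51.1, 30.8, 10.5 hours ago.
Total = 385·(1/2)^(71.4/8.18) + 385·(1/2)^(51.1/8.18) + 385·(1/2)^(30.8/8.18) + 385·(1/2)^(10.5/8.18)
      = 0.90759 + 5.0692 + 28.314 + 158.14 ≈ 192.43 mg.

192 mg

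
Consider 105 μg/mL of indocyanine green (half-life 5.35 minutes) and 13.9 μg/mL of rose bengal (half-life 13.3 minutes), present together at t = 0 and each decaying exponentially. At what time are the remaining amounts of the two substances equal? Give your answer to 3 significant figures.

26.1 minutes

Set 105·(1/2)^(t/5.35) = 13.9·(1/2)^(t/13.3).
Taking log₂: log₂(105/13.9) = t·(1/5.35 − 1/13.3).
log₂(7.554) = 2.9172; 1/5.35 − 1/13.3 = 0.11173.
t = 2.9172 / 0.11173 ≈ 26.11 minutes.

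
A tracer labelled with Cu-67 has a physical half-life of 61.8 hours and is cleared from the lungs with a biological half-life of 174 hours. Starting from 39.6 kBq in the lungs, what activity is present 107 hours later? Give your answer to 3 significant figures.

1/t_eff = 1/t_phys + 1/t_biol = 1/61.8 + 1/174 = 0.021928 per hour.
t_eff = 61.8 × 174 / (61.8 + 174) ≈ 45.603 hours.
Remaining = 39.6 × (1/2)^(107/45.603) = 39.6 × (1/2)^2.3463 ≈ 7.7871 kBq.

7.79 kBq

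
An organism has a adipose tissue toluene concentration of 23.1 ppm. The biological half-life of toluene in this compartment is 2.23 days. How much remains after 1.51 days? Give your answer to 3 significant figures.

Number of half-lives: n = 1.51/2.23 ≈ 0.67713.
Remaining = 23.1 × (1/2)^0.67713 = 23.1 × 0.62541 ≈ 14.447 ppm.

14.4 ppm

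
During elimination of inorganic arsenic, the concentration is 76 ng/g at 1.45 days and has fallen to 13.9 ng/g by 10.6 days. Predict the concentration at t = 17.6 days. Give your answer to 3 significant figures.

3.79 ng/g

Over Δt = 10.6 − 1.45 = 9.15 days, the level fell by a factor of 76/13.9 ≈ 5.4676.
n = log₂(5.4676) ≈ 2.4509 half-lives, so t½ = 9.15/2.4509 ≈ 3.7333 days.
From t = 10.6 to t = 17.6: 13.9 × (1/2)^((17.6−10.6)/3.7333) ≈ 3.7895 ng/g.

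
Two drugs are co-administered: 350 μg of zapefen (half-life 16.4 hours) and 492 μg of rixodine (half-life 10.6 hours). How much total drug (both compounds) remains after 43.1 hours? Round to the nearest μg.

86 μg

zapefen: 350 × (1/2)^(43.1/16.4) = 350 × (1/2)^2.628 ≈ 56.617 μg.
rixodine: 492 × (1/2)^(43.1/10.6) = 492 × (1/2)^4.066 ≈ 29.374 μg.
Total = 56.617 + 29.374 ≈ 85.991 μg.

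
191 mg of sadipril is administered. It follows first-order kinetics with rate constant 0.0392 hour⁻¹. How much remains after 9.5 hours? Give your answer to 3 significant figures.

t½ = ln 2 / k = 0.69315 / 0.0392 ≈ 17.682 hours.
Number of half-lives: n = 9.5/17.682 ≈ 0.53726.
Remaining = 191 × (1/2)^0.53726 = 191 × 0.68908 ≈ 131.61 mg.

132 mg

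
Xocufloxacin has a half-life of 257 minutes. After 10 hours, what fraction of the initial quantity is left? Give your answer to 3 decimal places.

10 hours = 600 minutes.
n = 600/257 ≈ 2.3346 half-lives.
Fraction remaining = (1/2)^2.3346 ≈ 0.19825.

0.198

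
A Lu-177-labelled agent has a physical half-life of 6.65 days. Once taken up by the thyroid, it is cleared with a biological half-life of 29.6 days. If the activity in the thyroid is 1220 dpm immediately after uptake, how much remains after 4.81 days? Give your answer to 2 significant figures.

660 dpm

1/t_eff = 1/t_phys + 1/t_biol = 1/6.65 + 1/29.6 = 0.18416 per day.
t_eff = 6.65 × 29.6 / (6.65 + 29.6) ≈ 5.4301 days.
Remaining = 1220 × (1/2)^(4.81/5.4301) = 1220 × (1/2)^0.88581 ≈ 660.24 dpm.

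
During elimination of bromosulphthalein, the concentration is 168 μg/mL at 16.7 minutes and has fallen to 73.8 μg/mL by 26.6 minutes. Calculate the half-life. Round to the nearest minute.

Over Δt = 26.6 − 16.7 = 9.9 minutes, the level fell by a factor of 168/73.8 ≈ 2.2764.
n = log₂(2.2764) ≈ 1.1868 half-lives, so t½ = 9.9/1.1868 ≈ 8.342 minutes.

8 minutes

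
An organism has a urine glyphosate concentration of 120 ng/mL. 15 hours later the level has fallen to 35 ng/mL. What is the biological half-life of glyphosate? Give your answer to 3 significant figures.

A/A₀ = 35/120 ≈ 0.29167.
n = log₂(3.4286) ≈ 1.7776 half-lives elapsed in 15 hours.
t½ = 15/1.7776 ≈ 8.4383 hours.

8.44 hours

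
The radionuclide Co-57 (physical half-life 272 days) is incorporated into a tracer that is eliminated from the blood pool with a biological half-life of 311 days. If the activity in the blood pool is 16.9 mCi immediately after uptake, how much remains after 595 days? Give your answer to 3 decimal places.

0.985 mCi

1/t_eff = 1/t_phys + 1/t_biol = 1/272 + 1/311 = 0.0068919 per day.
t_eff = 272 × 311 / (272 + 311) ≈ 145.1 days.
Remaining = 16.9 × (1/2)^(595/145.1) = 16.9 × (1/2)^4.1007 ≈ 0.98505 mCi.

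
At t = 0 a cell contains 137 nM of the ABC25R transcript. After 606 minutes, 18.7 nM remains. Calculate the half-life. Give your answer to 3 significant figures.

A/A₀ = 18.7/137 ≈ 0.1365.
n = log₂(7.3262) ≈ 2.8731 half-lives elapsed in 606 minutes.
t½ = 606/2.8731 ≈ 210.92 minutes.

211 minutes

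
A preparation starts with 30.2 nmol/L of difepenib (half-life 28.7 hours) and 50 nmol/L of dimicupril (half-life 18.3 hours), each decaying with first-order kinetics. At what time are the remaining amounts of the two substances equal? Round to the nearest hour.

37 hours

Set 30.2·(1/2)^(t/28.7) = 50·(1/2)^(t/18.3).
Taking log₂: log₂(30.2/50) = t·(1/28.7 − 1/18.3).
log₂(0.604) = -0.72738; 1/28.7 − 1/18.3 = -0.019802.
t = -0.72738 / -0.019802 ≈ 36.733 hours.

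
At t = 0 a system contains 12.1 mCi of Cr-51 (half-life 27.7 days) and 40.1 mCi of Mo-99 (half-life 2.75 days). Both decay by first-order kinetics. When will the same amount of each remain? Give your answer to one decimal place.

5.3 days

Set 12.1·(1/2)^(t/27.7) = 40.1·(1/2)^(t/2.75).
Taking log₂: log₂(12.1/40.1) = t·(1/27.7 − 1/2.75).
log₂(0.30175) = -1.7286; 1/27.7 − 1/2.75 = -0.32754.
t = -1.7286 / -0.32754 ≈ 5.2776 days.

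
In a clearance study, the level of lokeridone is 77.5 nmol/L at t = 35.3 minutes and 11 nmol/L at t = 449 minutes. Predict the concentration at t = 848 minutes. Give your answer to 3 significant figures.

1.67 nmol/L

Over Δt = 449 − 35.3 = 413.7 minutes, the level fell by a factor of 77.5/11 ≈ 7.0455.
n = log₂(7.0455) ≈ 2.8167 half-lives, so t½ = 413.7/2.8167 ≈ 146.87 minutes.
From t = 449 to t = 848: 11 × (1/2)^((848−449)/146.87) ≈ 1.6734 nmol/L.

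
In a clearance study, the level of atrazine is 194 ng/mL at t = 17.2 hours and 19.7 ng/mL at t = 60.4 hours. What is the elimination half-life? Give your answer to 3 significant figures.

Over Δt = 60.4 − 17.2 = 43.2 hours, the level fell by a factor of 194/19.7 ≈ 9.8477.
n = log₂(9.8477) ≈ 3.2998 half-lives, so t½ = 43.2/3.2998 ≈ 13.092 hours.

13.1 hours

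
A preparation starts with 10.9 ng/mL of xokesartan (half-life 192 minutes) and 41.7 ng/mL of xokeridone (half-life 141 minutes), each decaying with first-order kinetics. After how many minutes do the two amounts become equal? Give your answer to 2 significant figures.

Set 10.9·(1/2)^(t/192) = 41.7·(1/2)^(t/141).
Taking log₂: log₂(10.9/41.7) = t·(1/192 − 1/141).
log₂(0.26139) = -1.9357; 1/192 − 1/141 = -0.0018839.
t = -1.9357 / -0.0018839 ≈ 1027.5 minutes.

1000 minutes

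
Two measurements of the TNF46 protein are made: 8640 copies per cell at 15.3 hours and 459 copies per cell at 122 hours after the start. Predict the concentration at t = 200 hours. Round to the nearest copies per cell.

54 copies per cell

Over Δt = 122 − 15.3 = 106.7 hours, the level fell by a factor of 8640/459 ≈ 18.824.
n = log₂(18.824) ≈ 4.2345 half-lives, so t½ = 106.7/4.2345 ≈ 25.198 hours.
From t = 122 to t = 200: 459 × (1/2)^((200−122)/25.198) ≈ 53.701 copies per cell.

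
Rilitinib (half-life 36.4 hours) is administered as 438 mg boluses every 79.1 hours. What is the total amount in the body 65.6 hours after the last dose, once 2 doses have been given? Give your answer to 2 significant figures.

150 mg

The 2 doses were given 144.7, 65.6 hours ago.
Total = 438·(1/2)^(144.7/36.4) + 438·(1/2)^(65.6/36.4)
      = 27.848 + 125.59 ≈ 153.44 mg.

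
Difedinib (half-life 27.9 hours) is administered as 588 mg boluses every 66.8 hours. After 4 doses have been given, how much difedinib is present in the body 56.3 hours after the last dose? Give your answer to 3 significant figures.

179 mg

The 4 doses were given 256.7, 189.9, 123.1, 56.3 hours ago.
Total = 588·(1/2)^(256.7/27.9) + 588·(1/2)^(189.9/27.9) + 588·(1/2)^(123.1/27.9) + 588·(1/2)^(56.3/27.9)
      = 0.99928 + 5.2533 + 27.617 + 145.19 ≈ 179.05 mg.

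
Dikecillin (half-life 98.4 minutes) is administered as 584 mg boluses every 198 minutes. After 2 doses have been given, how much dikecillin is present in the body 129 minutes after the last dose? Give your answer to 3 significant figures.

The 2 doses were given 327, 129 minutes ago.
Total = 584·(1/2)^(327/98.4) + 584·(1/2)^(129/98.4)
      = 58.35 + 235.38 ≈ 293.73 mg.

294 mg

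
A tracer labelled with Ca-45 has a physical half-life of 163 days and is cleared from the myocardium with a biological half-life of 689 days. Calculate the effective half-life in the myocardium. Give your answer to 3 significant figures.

1/t_eff = 1/t_phys + 1/t_biol = 1/163 + 1/689 = 0.0075863 per day.
t_eff = 163 × 689 / (163 + 689) ≈ 131.82 days.

132 days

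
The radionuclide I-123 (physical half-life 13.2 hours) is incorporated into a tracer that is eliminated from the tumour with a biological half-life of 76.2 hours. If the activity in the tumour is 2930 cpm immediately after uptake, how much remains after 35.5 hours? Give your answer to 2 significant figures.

1/t_eff = 1/t_phys + 1/t_biol = 1/13.2 + 1/76.2 = 0.088881 per hour.
t_eff = 13.2 × 76.2 / (13.2 + 76.2) ≈ 11.251 hours.
Remaining = 2930 × (1/2)^(35.5/11.251) = 2930 × (1/2)^3.1553 ≈ 328.88 cpm.

330 cpm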